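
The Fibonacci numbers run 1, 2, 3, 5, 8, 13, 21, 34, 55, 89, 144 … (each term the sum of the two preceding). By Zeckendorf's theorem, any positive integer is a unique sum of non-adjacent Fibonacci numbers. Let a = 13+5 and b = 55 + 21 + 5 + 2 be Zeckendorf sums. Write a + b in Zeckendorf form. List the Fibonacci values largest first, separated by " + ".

The two numbers are 18 and 83, so their sum is 101.
largest Fibonacci ≤ 101 is 89; 101 − 89 = 12
largest Fibonacci ≤ 12 is 8; 12 − 8 = 4
largest Fibonacci ≤ 4 is 3; 4 − 3 = 1
largest Fibonacci ≤ 1 is 1; 1 − 1 = 0

89 + 8 + 3 + 1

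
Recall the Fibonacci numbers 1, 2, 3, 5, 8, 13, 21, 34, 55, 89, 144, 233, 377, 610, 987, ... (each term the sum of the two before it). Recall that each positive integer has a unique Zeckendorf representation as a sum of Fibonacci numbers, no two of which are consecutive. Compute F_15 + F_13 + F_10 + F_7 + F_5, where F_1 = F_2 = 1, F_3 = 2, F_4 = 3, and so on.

F_15 + F_13 + F_10 + F_7 + F_5 = 610 + 233 + 55 + 13 + 5 = 916.

916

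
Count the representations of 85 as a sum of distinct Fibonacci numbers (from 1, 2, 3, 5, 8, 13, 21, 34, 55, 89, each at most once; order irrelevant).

4

85 = 55+21+8+1 = 55+21+5+3+1 = 55+13+8+5+3+1 = 34+21+13+8+5+3+1 — 4 representations.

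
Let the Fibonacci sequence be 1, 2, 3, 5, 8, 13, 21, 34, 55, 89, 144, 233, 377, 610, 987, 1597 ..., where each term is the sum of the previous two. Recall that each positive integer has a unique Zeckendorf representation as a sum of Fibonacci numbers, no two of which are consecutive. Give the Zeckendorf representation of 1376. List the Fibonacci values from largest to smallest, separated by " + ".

987 + 377 + 8 + 3 + 1

subtract 987 from 1376: 389 remains
subtract 377 from 389: 12 remains
subtract 8 from 12: 4 remains
subtract 3 from 4: 1 remains
subtract 1 from 1: 0 remains
So 1376 = 987 + 377 + 8 + 3 + 1, with no two terms consecutive in the sequence.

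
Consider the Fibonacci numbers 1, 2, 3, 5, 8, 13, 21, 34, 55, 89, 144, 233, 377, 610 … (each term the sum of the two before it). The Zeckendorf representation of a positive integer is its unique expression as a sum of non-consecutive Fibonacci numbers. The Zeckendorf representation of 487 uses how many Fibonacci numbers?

take 377 (≤ 487); 487 − 377 = 110
take 89 (≤ 110); 110 − 89 = 21
take 21 (≤ 21); 21 − 21 = 0
487 = 377 + 89 + 21, which has 3 terms.

3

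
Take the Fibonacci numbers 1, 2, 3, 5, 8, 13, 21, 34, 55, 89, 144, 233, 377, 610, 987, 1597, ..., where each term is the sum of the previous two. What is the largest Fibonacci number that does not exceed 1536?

987 ≤ 1536 < 1597, so the largest Fibonacci number not exceeding 1536 is 987.

987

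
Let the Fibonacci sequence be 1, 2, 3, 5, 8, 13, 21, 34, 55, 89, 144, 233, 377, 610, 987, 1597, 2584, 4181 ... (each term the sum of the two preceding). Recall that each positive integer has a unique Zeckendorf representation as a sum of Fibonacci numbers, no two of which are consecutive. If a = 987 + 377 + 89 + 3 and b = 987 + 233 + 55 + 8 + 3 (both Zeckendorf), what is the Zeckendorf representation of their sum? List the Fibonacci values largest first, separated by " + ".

2584 + 144 + 13 + 1

The two numbers are 1456 and 1286, so their sum is 2742.
2584 ≤ 2742 < 4181, so take 2584; remainder 158
144 ≤ 158 < 233, so take 144; remainder 14
13 ≤ 14 < 21, so take 13; remainder 1
1 ≤ 1 < 2, so take 1; remainder 0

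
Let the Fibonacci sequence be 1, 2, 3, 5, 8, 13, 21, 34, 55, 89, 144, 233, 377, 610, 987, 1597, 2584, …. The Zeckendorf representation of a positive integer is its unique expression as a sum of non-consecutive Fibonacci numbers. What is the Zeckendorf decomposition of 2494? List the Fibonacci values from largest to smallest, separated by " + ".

1597 + 610 + 233 + 34 + 13 + 5 + 2

Greedy algorithm:
take 1597 (≤ 2494); 2494 − 1597 = 897
take 610 (≤ 897); 897 − 610 = 287
take 233 (≤ 287); 287 − 233 = 54
take 34 (≤ 54); 54 − 34 = 20
take 13 (≤ 20); 20 − 13 = 7
take 5 (≤ 7); 7 − 5 = 2
take 2 (≤ 2); 2 − 2 = 0
So 2494 = 1597 + 610 + 233 + 34 + 13 + 5 + 2, with no two terms consecutive in the sequence.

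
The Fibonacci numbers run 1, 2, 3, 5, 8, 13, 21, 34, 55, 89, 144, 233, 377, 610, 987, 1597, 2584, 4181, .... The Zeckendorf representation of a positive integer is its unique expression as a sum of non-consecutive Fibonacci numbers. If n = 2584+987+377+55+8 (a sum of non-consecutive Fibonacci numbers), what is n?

2584+987+377+55+8 = 4011.

4011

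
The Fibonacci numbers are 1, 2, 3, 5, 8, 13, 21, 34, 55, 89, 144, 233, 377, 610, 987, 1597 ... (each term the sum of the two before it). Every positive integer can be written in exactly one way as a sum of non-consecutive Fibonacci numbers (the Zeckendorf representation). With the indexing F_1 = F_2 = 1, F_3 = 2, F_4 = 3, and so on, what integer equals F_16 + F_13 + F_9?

1254

F_16 + F_13 + F_9 = 987 + 233 + 34 = 1254.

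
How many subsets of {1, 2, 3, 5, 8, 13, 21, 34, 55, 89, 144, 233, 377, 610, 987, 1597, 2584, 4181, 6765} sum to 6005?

20

Each representation comes from the Zeckendorf form by replacing some F_k with F_{k−1} + F_{k−2} where possible.
6005 = 4181+1597+144+55+21+5+2 = 4181+1597+144+55+13+8+5+2 = 4181+987+610+144+55+21+5+2 = 4181+1597+144+34+21+13+8+5+2 = … (16 more), for 20 in all.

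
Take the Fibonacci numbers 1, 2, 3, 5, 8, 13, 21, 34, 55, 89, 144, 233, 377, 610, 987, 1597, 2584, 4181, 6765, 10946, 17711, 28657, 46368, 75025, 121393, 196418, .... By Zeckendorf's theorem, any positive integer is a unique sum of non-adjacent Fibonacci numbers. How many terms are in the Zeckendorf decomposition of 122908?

6

Repeatedly subtract the largest Fibonacci number that fits:
122908 − 121393 = 1515
1515 − 987 = 528
528 − 377 = 151
151 − 144 = 7
7 − 5 = 2
2 − 2 = 0
122908 = 121393 + 987 + 377 + 144 + 5 + 2, which has 6 terms.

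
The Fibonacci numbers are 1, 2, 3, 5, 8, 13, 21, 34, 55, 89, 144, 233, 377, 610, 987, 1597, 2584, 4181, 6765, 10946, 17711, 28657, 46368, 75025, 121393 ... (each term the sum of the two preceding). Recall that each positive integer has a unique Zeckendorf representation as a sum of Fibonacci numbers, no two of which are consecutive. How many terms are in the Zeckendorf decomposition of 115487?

115487 − 75025 = 40462
40462 − 28657 = 11805
11805 − 10946 = 859
859 − 610 = 249
249 − 233 = 16
16 − 13 = 3
3 − 3 = 0
115487 = 75025 + 28657 + 10946 + 610 + 233 + 13 + 3, which has 7 terms.

7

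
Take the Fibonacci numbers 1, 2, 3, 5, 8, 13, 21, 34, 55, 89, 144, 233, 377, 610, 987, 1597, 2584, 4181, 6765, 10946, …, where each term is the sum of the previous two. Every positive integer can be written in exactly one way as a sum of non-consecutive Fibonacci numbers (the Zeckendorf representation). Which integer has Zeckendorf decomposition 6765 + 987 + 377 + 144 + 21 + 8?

6765 + 987 + 377 + 144 + 21 + 8 = 8302.

8302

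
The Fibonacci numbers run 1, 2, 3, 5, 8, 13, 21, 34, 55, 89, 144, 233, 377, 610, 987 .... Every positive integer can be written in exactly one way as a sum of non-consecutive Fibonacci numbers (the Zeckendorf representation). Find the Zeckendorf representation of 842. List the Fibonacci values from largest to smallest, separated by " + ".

610 + 144 + 55 + 21 + 8 + 3 + 1

take 610 (≤ 842); 842 − 610 = 232
take 144 (≤ 232); 232 − 144 = 88
take 55 (≤ 88); 88 − 55 = 33
take 21 (≤ 33); 33 − 21 = 12
take 8 (≤ 12); 12 − 8 = 4
take 3 (≤ 4); 4 − 3 = 1
take 1 (≤ 1); 1 − 1 = 0
So 842 = 610 + 144 + 55 + 21 + 8 + 3 + 1, with no two terms consecutive in the sequence.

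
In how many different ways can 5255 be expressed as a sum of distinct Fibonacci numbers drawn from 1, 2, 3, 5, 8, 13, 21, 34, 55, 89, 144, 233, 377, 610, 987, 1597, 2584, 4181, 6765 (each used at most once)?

5255 = 4181+987+55+21+8+3 = 4181+987+55+21+8+2+1 = 4181+610+377+55+21+8+3 = … (29 more), for 32 in all.

32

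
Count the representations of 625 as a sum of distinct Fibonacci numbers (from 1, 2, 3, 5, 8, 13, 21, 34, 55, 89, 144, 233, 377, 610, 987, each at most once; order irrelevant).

9

Starting from the Zeckendorf form and repeatedly splitting a term F_k into F_{k−1} + F_{k−2} (when neither is already used) reaches every representation.
625 = 610+13+2 = 610+8+5+2 = 377+233+13+2 = 377+233+8+5+2 = … (5 more), for 9 in all.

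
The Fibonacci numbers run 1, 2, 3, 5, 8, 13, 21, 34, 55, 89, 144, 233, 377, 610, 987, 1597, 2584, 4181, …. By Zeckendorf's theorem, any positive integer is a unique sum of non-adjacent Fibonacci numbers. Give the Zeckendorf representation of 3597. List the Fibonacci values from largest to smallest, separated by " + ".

2584 + 987 + 21 + 5

Greedy algorithm:
largest Fibonacci ≤ 3597 is 2584; 3597 − 2584 = 1013
largest Fibonacci ≤ 1013 is 987; 1013 − 987 = 26
largest Fibonacci ≤ 26 is 21; 26 − 21 = 5
largest Fibonacci ≤ 5 is 5; 5 − 5 = 0
So 3597 = 2584 + 987 + 21 + 5, with no two terms consecutive in the sequence.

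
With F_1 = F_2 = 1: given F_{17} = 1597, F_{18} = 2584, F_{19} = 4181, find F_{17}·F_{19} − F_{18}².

1597·4181 − 2584² = 6677057 − 6677056 = 1. (Cassini's identity: F_{k−1}F_{k+1} − F_k² = (−1)^k.)

1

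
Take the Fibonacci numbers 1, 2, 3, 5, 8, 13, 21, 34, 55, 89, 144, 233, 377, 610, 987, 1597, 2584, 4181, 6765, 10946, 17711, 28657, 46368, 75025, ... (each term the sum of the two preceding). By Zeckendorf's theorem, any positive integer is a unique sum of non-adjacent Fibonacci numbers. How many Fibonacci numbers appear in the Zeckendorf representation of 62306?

7

largest Fibonacci ≤ 62306 is 46368; 62306 − 46368 = 15938
largest Fibonacci ≤ 15938 is 10946; 15938 − 10946 = 4992
largest Fibonacci ≤ 4992 is 4181; 4992 − 4181 = 811
largest Fibonacci ≤ 811 is 610; 811 − 610 = 201
largest Fibonacci ≤ 201 is 144; 201 − 144 = 57
largest Fibonacci ≤ 57 is 55; 57 − 55 = 2
largest Fibonacci ≤ 2 is 2; 2 − 2 = 0
62306 = 46368 + 10946 + 4181 + 610 + 144 + 55 + 2, which has 7 terms.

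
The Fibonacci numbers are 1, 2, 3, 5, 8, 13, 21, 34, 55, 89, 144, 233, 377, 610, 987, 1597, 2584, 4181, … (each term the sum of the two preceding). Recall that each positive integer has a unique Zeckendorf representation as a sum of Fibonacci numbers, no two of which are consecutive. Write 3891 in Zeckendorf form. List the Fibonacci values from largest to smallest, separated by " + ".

Greedily peel off the largest Fibonacci term at each step:
take 2584 (≤ 3891); 3891 − 2584 = 1307
take 987 (≤ 1307); 1307 − 987 = 320
take 233 (≤ 320); 320 − 233 = 87
take 55 (≤ 87); 87 − 55 = 32
take 21 (≤ 32); 32 − 21 = 11
take 8 (≤ 11); 11 − 8 = 3
take 3 (≤ 3); 3 − 3 = 0
So 3891 = 2584 + 987 + 233 + 55 + 21 + 8 + 3, with no two terms consecutive in the sequence.

2584 + 987 + 233 + 55 + 21 + 8 + 3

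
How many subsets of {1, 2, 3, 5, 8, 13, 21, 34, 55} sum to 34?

4

34 = 34 = 21+13 = 21+8+5 = 21+8+3+2 — 4 representations.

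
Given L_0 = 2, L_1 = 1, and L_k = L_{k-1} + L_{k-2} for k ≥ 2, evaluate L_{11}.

199

Iterating the recurrence up to L_{7} = 29 and L_{6} = 18:
L_{8} = L_{7} + L_{6} = 29 + 18 = 47
L_{9} = L_{8} + L_{7} = 47 + 29 = 76
L_{10} = L_{9} + L_{8} = 76 + 47 = 123
L_{11} = L_{10} + L_{9} = 123 + 76 = 199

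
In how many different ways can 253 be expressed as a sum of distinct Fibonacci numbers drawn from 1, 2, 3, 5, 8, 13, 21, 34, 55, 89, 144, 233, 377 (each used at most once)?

Starting from the Zeckendorf form and repeatedly splitting a term F_k into F_{k−1} + F_{k−2} (when neither is already used) reaches every representation.
253 = 233+13+5+2 = 144+89+13+5+2 = 144+55+34+13+5+2 — 3 representations.

3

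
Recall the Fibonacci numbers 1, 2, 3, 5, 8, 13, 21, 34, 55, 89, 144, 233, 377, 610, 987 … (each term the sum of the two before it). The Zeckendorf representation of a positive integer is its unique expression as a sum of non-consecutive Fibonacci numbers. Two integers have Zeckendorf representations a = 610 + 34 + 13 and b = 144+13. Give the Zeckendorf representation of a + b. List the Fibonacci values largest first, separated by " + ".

610 + 144 + 55 + 5

The two numbers are 657 and 157, so their sum is 814.
Repeatedly subtract the largest Fibonacci number that fits:
814 − 610 = 204
204 − 144 = 60
60 − 55 = 5
5 − 5 = 0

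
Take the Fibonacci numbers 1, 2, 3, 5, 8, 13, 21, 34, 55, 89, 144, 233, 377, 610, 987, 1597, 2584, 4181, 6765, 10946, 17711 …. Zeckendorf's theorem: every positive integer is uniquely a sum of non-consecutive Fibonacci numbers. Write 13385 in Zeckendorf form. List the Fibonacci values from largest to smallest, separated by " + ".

13385 − 10946 = 2439
2439 − 1597 = 842
842 − 610 = 232
232 − 144 = 88
88 − 55 = 33
33 − 21 = 12
12 − 8 = 4
4 − 3 = 1
1 − 1 = 0
So 13385 = 10946 + 1597 + 610 + 144 + 55 + 21 + 8 + 3 + 1, with no two terms consecutive in the sequence.

10946 + 1597 + 610 + 144 + 55 + 21 + 8 + 3 + 1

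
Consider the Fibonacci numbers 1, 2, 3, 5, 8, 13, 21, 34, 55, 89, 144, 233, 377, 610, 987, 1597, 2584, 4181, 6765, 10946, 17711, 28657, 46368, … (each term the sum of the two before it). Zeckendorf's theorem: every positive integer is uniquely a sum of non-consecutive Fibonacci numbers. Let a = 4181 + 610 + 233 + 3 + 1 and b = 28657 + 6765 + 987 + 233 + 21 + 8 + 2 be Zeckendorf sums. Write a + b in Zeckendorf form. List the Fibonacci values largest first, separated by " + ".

28657 + 10946 + 1597 + 377 + 89 + 34 + 1

The two numbers are 5028 and 36673, so their sum is 41701.
41701 − 28657 = 13044
13044 − 10946 = 2098
2098 − 1597 = 501
501 − 377 = 124
124 − 89 = 35
35 − 34 = 1
1 − 1 = 0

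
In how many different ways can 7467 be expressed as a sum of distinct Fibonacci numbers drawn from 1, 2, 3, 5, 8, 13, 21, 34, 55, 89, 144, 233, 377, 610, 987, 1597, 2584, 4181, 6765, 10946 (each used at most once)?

66

Each representation comes from the Zeckendorf form by replacing some F_k with F_{k−1} + F_{k−2} where possible.
7467 = 6765+610+89+3 = 6765+610+89+2+1 = 6765+610+55+34+3 = 6765+377+233+89+3 = … (62 more), for 66 in all.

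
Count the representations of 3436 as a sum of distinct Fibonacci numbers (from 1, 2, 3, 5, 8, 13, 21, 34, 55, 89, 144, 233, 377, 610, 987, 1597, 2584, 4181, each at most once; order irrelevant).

3436 = 2584+610+233+8+1 = 2584+610+233+5+3+1 = 2584+610+144+89+8+1 = 1597+987+610+233+8+1 = 2584+610+144+89+5+3+1 = … (23 more), for 28 in all.

28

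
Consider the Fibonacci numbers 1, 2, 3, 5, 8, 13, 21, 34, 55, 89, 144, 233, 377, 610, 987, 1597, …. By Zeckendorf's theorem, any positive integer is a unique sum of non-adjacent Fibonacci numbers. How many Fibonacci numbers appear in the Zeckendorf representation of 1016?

3

Greedily peel off the largest Fibonacci term at each step:
subtract 987 from 1016: 29 remains
subtract 21 from 29: 8 remains
subtract 8 from 8: 0 remains
1016 = 987 + 21 + 8, which has 3 terms.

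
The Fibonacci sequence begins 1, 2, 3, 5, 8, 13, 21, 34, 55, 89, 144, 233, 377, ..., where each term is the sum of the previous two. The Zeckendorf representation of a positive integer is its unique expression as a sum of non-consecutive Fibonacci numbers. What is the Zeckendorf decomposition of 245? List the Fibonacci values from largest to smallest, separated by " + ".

take 233 (≤ 245); 245 − 233 = 12
take 8 (≤ 12); 12 − 8 = 4
take 3 (≤ 4); 4 − 3 = 1
take 1 (≤ 1); 1 − 1 = 0
So 245 = 233 + 8 + 3 + 1, with no two terms consecutive in the sequence.

233 + 8 + 3 + 1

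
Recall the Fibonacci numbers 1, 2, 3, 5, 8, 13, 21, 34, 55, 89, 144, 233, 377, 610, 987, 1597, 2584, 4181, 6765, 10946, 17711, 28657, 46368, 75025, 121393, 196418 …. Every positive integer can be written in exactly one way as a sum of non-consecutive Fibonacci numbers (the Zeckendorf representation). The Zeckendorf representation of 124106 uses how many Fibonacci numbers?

6

Repeatedly subtract the largest Fibonacci number that fits:
largest Fibonacci ≤ 124106 is 121393; 124106 − 121393 = 2713
largest Fibonacci ≤ 2713 is 2584; 2713 − 2584 = 129
largest Fibonacci ≤ 129 is 89; 129 − 89 = 40
largest Fibonacci ≤ 40 is 34; 40 − 34 = 6
largest Fibonacci ≤ 6 is 5; 6 − 5 = 1
largest Fibonacci ≤ 1 is 1; 1 − 1 = 0
124106 = 121393 + 2584 + 89 + 34 + 5 + 1, which has 6 terms.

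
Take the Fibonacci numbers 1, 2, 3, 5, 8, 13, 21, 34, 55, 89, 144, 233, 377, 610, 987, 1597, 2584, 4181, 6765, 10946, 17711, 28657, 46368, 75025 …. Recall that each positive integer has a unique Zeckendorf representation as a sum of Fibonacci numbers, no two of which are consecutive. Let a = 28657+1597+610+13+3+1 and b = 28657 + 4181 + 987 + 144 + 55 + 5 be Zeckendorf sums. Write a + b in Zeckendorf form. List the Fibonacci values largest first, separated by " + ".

46368 + 17711 + 610 + 144 + 55 + 21 + 1

The two numbers are 30881 and 34029, so their sum is 64910.
Repeatedly subtract the largest Fibonacci number that fits:
take 46368 (≤ 64910); 64910 − 46368 = 18542
take 17711 (≤ 18542); 18542 − 17711 = 831
take 610 (≤ 831); 831 − 610 = 221
take 144 (≤ 221); 221 − 144 = 77
take 55 (≤ 77); 77 − 55 = 22
take 21 (≤ 22); 22 − 21 = 1
take 1 (≤ 1); 1 − 1 = 0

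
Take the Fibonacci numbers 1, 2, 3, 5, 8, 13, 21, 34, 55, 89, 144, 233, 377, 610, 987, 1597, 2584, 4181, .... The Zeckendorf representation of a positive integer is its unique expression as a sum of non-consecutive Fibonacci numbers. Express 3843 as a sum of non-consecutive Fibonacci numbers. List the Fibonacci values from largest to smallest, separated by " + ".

2584 + 987 + 233 + 34 + 5

largest Fibonacci ≤ 3843 is 2584; 3843 − 2584 = 1259
largest Fibonacci ≤ 1259 is 987; 1259 − 987 = 272
largest Fibonacci ≤ 272 is 233; 272 − 233 = 39
largest Fibonacci ≤ 39 is 34; 39 − 34 = 5
largest Fibonacci ≤ 5 is 5; 5 − 5 = 0
So 3843 = 2584 + 987 + 233 + 34 + 5, with no two terms consecutive in the sequence.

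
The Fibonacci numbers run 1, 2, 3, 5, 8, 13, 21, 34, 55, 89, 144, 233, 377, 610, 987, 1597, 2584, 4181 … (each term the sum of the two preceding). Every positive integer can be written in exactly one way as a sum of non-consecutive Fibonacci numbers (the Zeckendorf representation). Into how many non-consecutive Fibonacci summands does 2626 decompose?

3

Repeatedly subtract the largest Fibonacci number that fits:
2584 ≤ 2626 < 4181, so take 2584; remainder 42
34 ≤ 42 < 55, so take 34; remainder 8
8 ≤ 8 < 13, so take 8; remainder 0
2626 = 2584 + 34 + 8, which has 3 terms.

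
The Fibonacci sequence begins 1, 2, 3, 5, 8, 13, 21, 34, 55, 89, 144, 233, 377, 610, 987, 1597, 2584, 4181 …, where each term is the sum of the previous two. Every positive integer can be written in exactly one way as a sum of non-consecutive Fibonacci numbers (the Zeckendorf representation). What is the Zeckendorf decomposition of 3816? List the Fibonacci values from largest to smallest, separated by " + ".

Greedy algorithm:
subtract 2584 from 3816: 1232 remains
subtract 987 from 1232: 245 remains
subtract 233 from 245: 12 remains
subtract 8 from 12: 4 remains
subtract 3 from 4: 1 remains
subtract 1 from 1: 0 remains
So 3816 = 2584 + 987 + 233 + 8 + 3 + 1, with no two terms consecutive in the sequence.

2584 + 987 + 233 + 8 + 3 + 1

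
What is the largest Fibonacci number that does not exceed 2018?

1597

1597 ≤ 2018 < 2584, so the largest Fibonacci number not exceeding 2018 is 1597.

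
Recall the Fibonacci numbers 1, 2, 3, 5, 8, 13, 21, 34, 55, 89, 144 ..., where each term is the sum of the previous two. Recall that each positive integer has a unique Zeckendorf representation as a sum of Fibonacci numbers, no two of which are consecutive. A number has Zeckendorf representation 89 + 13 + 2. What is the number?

104

89 + 13 + 2 = 104.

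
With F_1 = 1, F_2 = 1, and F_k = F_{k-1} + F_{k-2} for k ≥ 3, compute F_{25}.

75025

Iterating the recurrence up to F_{18} = 2584 and F_{17} = 1597:
F_{19} = F_{18} + F_{17} = 2584 + 1597 = 4181
F_{20} = F_{19} + F_{18} = 4181 + 2584 = 6765
F_{21} = F_{20} + F_{19} = 6765 + 4181 = 10946
F_{22} = F_{21} + F_{20} = 10946 + 6765 = 17711
F_{23} = F_{22} + F_{21} = 17711 + 10946 = 28657
F_{24} = F_{23} + F_{22} = 28657 + 17711 = 46368
F_{25} = F_{24} + F_{23} = 46368 + 28657 = 75025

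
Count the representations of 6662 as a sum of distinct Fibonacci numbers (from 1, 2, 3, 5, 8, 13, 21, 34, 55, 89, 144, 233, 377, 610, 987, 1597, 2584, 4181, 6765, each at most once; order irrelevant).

14

Starting from the Zeckendorf form and repeatedly splitting a term F_k into F_{k−1} + F_{k−2} (when neither is already used) reaches every representation.
6662 = 4181+1597+610+233+34+5+2 = 4181+1597+610+233+21+13+5+2 = 4181+1597+610+144+89+34+5+2 = 4181+1597+610+144+89+21+13+5+2 = … (10 more), for 14 in all.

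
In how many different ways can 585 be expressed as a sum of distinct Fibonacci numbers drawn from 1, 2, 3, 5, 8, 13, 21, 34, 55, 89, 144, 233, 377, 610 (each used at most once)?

Each representation comes from the Zeckendorf form by replacing some F_k with F_{k−1} + F_{k−2} where possible.
585 = 377+144+55+8+1 = 377+144+55+5+3+1 = 377+144+34+21+8+1 = 377+144+34+21+5+3+1 = 377+89+55+34+21+8+1 = … (6 more), for 11 in all.

11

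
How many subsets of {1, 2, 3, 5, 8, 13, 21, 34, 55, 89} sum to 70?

4

Starting from the Zeckendorf form and repeatedly splitting a term F_k into F_{k−1} + F_{k−2} (when neither is already used) reaches every representation.
70 = 55+13+2 = 55+8+5+2 = 34+21+13+2 = 34+21+8+5+2 — 4 representations.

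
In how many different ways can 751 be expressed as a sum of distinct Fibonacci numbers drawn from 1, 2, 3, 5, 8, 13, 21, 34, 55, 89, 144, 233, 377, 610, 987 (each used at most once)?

11

Each representation comes from the Zeckendorf form by replacing some F_k with F_{k−1} + F_{k−2} where possible.
751 = 610+89+34+13+5 = 610+89+34+13+3+2 = 377+233+89+34+13+5 = 610+89+34+8+5+3+2 = 377+233+89+34+13+3+2 = … (6 more), for 11 in all.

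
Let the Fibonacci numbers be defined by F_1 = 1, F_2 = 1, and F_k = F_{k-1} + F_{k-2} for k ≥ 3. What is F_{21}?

Iterating the recurrence up to F_{14} = 377 and F_{13} = 233:
F_{15} = F_{14} + F_{13} = 377 + 233 = 610
F_{16} = F_{15} + F_{14} = 610 + 377 = 987
F_{17} = F_{16} + F_{15} = 987 + 610 = 1597
F_{18} = F_{17} + F_{16} = 1597 + 987 = 2584
F_{19} = F_{18} + F_{17} = 2584 + 1597 = 4181
F_{20} = F_{19} + F_{18} = 4181 + 2584 = 6765
F_{21} = F_{20} + F_{19} = 6765 + 4181 = 10946

10946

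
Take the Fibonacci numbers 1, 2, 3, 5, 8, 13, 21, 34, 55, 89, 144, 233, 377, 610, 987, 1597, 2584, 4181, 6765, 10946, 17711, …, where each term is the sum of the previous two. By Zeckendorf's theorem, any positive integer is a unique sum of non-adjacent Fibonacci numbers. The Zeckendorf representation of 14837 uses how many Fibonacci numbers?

10946 ≤ 14837 < 17711, so take 10946; remainder 3891
2584 ≤ 3891 < 4181, so take 2584; remainder 1307
987 ≤ 1307 < 1597, so take 987; remainder 320
233 ≤ 320 < 377, so take 233; remainder 87
55 ≤ 87 < 89, so take 55; remainder 32
21 ≤ 32 < 34, so take 21; remainder 11
8 ≤ 11 < 13, so take 8; remainder 3
3 ≤ 3 < 5, so take 3; remainder 0
14837 = 10946 + 2584 + 987 + 233 + 55 + 21 + 8 + 3, which has 8 terms.

8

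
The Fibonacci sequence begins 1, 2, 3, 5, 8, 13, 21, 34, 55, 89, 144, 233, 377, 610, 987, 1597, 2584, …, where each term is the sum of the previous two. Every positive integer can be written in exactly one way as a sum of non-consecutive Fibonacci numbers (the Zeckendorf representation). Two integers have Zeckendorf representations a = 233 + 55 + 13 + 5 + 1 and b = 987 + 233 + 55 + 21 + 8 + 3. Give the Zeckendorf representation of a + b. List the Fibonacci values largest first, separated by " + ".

The two numbers are 307 and 1307, so their sum is 1614.
1614 − 1597 = 17
17 − 13 = 4
4 − 3 = 1
1 − 1 = 0

1597 + 13 + 3 + 1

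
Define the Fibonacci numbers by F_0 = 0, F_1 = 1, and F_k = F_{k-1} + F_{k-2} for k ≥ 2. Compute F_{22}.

Iterating the recurrence up to F_{14} = 377 and F_{13} = 233:
F_{15} = F_{14} + F_{13} = 377 + 233 = 610
F_{16} = F_{15} + F_{14} = 610 + 377 = 987
F_{17} = F_{16} + F_{15} = 987 + 610 = 1597
F_{18} = F_{17} + F_{16} = 1597 + 987 = 2584
F_{19} = F_{18} + F_{17} = 2584 + 1597 = 4181
F_{20} = F_{19} + F_{18} = 4181 + 2584 = 6765
F_{21} = F_{20} + F_{19} = 6765 + 4181 = 10946
F_{22} = F_{21} + F_{20} = 10946 + 6765 = 17711

17711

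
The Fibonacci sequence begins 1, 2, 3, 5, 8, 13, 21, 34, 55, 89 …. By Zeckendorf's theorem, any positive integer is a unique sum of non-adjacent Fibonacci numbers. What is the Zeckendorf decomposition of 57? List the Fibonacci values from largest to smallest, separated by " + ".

Repeatedly subtract the largest Fibonacci number that fits:
largest Fibonacci ≤ 57 is 55; 57 − 55 = 2
largest Fibonacci ≤ 2 is 2; 2 − 2 = 0
So 57 = 55 + 2, with no two terms consecutive in the sequence.

55 + 2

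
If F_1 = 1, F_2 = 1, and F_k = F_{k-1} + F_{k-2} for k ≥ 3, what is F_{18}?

Iterating the recurrence up to F_{11} = 89 and F_{10} = 55:
F_{12} = F_{11} + F_{10} = 89 + 55 = 144
F_{13} = F_{12} + F_{11} = 144 + 89 = 233
F_{14} = F_{13} + F_{12} = 233 + 144 = 377
F_{15} = F_{14} + F_{13} = 377 + 233 = 610
F_{16} = F_{15} + F_{14} = 610 + 377 = 987
F_{17} = F_{16} + F_{15} = 987 + 610 = 1597
F_{18} = F_{17} + F_{16} = 1597 + 987 = 2584

2584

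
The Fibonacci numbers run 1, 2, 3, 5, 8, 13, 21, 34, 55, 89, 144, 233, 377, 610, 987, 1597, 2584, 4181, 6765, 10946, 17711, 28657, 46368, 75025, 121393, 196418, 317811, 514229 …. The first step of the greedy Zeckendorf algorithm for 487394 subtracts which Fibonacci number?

317811

317811 ≤ 487394 < 514229, so the largest Fibonacci number not exceeding 487394 is 317811.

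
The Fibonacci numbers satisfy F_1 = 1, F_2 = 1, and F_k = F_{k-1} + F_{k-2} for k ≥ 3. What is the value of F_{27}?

Iterating the recurrence up to F_{20} = 6765 and F_{19} = 4181:
F_{21} = F_{20} + F_{19} = 6765 + 4181 = 10946
F_{22} = F_{21} + F_{20} = 10946 + 6765 = 17711
F_{23} = F_{22} + F_{21} = 17711 + 10946 = 28657
F_{24} = F_{23} + F_{22} = 28657 + 17711 = 46368
F_{25} = F_{24} + F_{23} = 46368 + 28657 = 75025
F_{26} = F_{25} + F_{24} = 75025 + 46368 = 121393
F_{27} = F_{26} + F_{25} = 121393 + 75025 = 196418

196418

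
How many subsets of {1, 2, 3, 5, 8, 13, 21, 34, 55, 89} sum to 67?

Starting from the Zeckendorf form and repeatedly splitting a term F_k into F_{k−1} + F_{k−2} (when neither is already used) reaches every representation.
67 = 55+8+3+1 = 34+21+8+3+1 — 2 representations.

2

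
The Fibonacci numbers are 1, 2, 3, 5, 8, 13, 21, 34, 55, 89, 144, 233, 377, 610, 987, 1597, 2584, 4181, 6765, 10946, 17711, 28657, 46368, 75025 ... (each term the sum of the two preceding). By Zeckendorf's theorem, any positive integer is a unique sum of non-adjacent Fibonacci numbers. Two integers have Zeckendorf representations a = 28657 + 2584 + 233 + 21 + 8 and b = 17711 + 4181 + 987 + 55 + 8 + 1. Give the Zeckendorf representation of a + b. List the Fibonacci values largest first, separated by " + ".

The two numbers are 31503 and 22943, so their sum is 54446.
54446 − 46368 = 8078
8078 − 6765 = 1313
1313 − 987 = 326
326 − 233 = 93
93 − 89 = 4
4 − 3 = 1
1 − 1 = 0

46368 + 6765 + 987 + 233 + 89 + 3 + 1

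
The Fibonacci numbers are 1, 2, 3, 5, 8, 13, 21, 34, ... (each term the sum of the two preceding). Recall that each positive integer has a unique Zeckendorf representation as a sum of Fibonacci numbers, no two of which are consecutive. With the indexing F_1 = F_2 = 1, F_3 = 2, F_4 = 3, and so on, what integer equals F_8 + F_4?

F_8 + F_4 = 21 + 3 = 24.

24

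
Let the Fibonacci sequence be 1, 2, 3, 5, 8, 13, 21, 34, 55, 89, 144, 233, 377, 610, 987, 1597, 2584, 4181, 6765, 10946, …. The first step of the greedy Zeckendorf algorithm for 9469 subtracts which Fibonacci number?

6765 ≤ 9469 < 10946, so the largest Fibonacci number not exceeding 9469 is 6765.

6765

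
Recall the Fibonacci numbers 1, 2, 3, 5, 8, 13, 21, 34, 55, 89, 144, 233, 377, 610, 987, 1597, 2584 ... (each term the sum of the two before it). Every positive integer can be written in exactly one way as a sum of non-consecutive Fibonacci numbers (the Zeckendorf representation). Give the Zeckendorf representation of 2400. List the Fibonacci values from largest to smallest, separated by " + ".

1597 + 610 + 144 + 34 + 13 + 2

subtract 1597 from 2400: 803 remains
subtract 610 from 803: 193 remains
subtract 144 from 193: 49 remains
subtract 34 from 49: 15 remains
subtract 13 from 15: 2 remains
subtract 2 from 2: 0 remains
So 2400 = 1597 + 610 + 144 + 34 + 13 + 2, with no two terms consecutive in the sequence.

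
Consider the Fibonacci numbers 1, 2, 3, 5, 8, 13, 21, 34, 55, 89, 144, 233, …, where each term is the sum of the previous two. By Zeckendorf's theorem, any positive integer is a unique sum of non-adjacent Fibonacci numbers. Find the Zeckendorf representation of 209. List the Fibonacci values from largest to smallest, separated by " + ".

144 + 55 + 8 + 2

209 − 144 = 65
65 − 55 = 10
10 − 8 = 2
2 − 2 = 0
So 209 = 144 + 55 + 8 + 2, with no two terms consecutive in the sequence.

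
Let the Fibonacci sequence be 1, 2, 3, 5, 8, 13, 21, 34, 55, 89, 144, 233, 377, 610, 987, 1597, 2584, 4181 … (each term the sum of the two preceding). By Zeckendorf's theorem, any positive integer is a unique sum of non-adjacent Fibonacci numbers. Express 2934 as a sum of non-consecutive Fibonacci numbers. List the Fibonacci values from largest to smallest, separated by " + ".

2584 + 233 + 89 + 21 + 5 + 2

largest Fibonacci ≤ 2934 is 2584; 2934 − 2584 = 350
largest Fibonacci ≤ 350 is 233; 350 − 233 = 117
largest Fibonacci ≤ 117 is 89; 117 − 89 = 28
largest Fibonacci ≤ 28 is 21; 28 − 21 = 7
largest Fibonacci ≤ 7 is 5; 7 − 5 = 2
largest Fibonacci ≤ 2 is 2; 2 − 2 = 0
So 2934 = 2584 + 233 + 89 + 21 + 5 + 2, with no two terms consecutive in the sequence.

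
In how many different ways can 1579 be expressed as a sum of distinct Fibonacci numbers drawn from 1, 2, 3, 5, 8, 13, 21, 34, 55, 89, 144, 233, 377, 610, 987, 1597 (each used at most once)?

20

Starting from the Zeckendorf form and repeatedly splitting a term F_k into F_{k−1} + F_{k−2} (when neither is already used) reaches every representation.
1579 = 987+377+144+55+13+3 = 987+377+144+55+13+2+1 = 987+377+144+55+8+5+3 = 987+377+144+34+21+13+3 = 987+377+144+55+8+5+2+1 = … (15 more), for 20 in all.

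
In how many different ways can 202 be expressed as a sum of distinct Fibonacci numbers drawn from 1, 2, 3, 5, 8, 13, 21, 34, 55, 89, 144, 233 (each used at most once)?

12

Starting from the Zeckendorf form and repeatedly splitting a term F_k into F_{k−1} + F_{k−2} (when neither is already used) reaches every representation.
202 = 144+55+3 = 144+55+2+1 = 144+34+21+3 = 144+34+21+2+1 = 144+34+13+8+3 = … (7 more), for 12 in all.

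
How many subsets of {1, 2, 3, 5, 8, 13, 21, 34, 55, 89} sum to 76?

7

Each representation comes from the Zeckendorf form by replacing some F_k with F_{k−1} + F_{k−2} where possible.
76 = 55+21 = 55+13+8 = 55+13+5+3 = … (4 more), for 7 in all.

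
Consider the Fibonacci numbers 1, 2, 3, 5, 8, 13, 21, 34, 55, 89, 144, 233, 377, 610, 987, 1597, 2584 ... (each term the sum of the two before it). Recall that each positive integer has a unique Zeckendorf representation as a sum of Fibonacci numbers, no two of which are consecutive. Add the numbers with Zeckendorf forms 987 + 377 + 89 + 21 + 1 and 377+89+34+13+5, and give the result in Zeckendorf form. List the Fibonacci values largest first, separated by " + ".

The two numbers are 1475 and 518, so their sum is 1993.
take 1597 (≤ 1993); 1993 − 1597 = 396
take 377 (≤ 396); 396 − 377 = 19
take 13 (≤ 19); 19 − 13 = 6
take 5 (≤ 6); 6 − 5 = 1
take 1 (≤ 1); 1 − 1 = 0

1597 + 377 + 13 + 5 + 1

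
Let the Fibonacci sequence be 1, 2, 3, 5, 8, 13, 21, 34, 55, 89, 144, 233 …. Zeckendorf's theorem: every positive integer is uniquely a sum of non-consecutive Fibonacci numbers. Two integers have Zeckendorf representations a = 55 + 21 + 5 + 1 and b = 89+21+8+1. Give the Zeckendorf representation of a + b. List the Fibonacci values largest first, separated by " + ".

The two numbers are 82 and 119, so their sum is 201.
take 144 (≤ 201); 201 − 144 = 57
take 55 (≤ 57); 57 − 55 = 2
take 2 (≤ 2); 2 − 2 = 0

144 + 55 + 2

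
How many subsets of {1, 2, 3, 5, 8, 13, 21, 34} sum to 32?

Starting from the Zeckendorf form and repeatedly splitting a term F_k into F_{k−1} + F_{k−2} (when neither is already used) reaches every representation.
32 = 21+8+3 = 21+8+2+1 = 21+5+3+2+1 = 13+8+5+3+2+1 — 4 representations.

4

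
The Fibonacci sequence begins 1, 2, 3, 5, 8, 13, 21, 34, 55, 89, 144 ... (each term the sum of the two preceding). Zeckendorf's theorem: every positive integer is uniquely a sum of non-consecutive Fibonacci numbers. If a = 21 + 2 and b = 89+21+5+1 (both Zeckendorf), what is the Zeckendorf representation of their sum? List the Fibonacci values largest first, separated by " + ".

89 + 34 + 13 + 3

The two numbers are 23 and 116, so their sum is 139.
139 − 89 = 50
50 − 34 = 16
16 − 13 = 3
3 − 3 = 0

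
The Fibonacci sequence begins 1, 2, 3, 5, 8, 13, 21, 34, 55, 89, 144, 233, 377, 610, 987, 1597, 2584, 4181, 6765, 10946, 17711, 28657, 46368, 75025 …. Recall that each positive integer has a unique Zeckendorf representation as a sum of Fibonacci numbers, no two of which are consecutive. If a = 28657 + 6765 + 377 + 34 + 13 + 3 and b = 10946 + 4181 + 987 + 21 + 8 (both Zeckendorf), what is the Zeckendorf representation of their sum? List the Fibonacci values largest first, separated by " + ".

The two numbers are 35849 and 16143, so their sum is 51992.
Greedily peel off the largest Fibonacci term at each step:
take 46368 (≤ 51992); 51992 − 46368 = 5624
take 4181 (≤ 5624); 5624 − 4181 = 1443
take 987 (≤ 1443); 1443 − 987 = 456
take 377 (≤ 456); 456 − 377 = 79
take 55 (≤ 79); 79 − 55 = 24
take 21 (≤ 24); 24 − 21 = 3
take 3 (≤ 3); 3 − 3 = 0

46368 + 4181 + 987 + 377 + 55 + 21 + 3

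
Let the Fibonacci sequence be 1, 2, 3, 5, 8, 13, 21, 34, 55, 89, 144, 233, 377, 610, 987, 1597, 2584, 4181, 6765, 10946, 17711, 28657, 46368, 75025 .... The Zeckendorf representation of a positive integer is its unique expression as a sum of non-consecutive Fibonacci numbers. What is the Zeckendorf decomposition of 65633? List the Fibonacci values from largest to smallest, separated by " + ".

Repeatedly subtract the largest Fibonacci number that fits:
65633: greatest Fibonacci not exceeding it is 46368, leaving 19265
19265: greatest Fibonacci not exceeding it is 17711, leaving 1554
1554: greatest Fibonacci not exceeding it is 987, leaving 567
567: greatest Fibonacci not exceeding it is 377, leaving 190
190: greatest Fibonacci not exceeding it is 144, leaving 46
46: greatest Fibonacci not exceeding it is 34, leaving 12
12: greatest Fibonacci not exceeding it is 8, leaving 4
4: greatest Fibonacci not exceeding it is 3, leaving 1
1: greatest Fibonacci not exceeding it is 1, leaving 0
So 65633 = 46368 + 17711 + 987 + 377 + 144 + 34 + 8 + 3 + 1, with no two terms consecutive in the sequence.

46368 + 17711 + 987 + 377 + 144 + 34 + 8 + 3 + 1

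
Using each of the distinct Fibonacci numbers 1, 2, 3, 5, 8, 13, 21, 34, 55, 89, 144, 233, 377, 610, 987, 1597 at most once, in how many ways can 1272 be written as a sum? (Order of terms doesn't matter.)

18

1272 = 987+233+34+13+5 = 987+233+34+13+3+2 = 987+144+89+34+13+5 = … (15 more), for 18 in all.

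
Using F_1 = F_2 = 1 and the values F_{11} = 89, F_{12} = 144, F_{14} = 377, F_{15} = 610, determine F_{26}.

121393

By the addition formula F_{m+n} = F_m F_{n+1} + F_{m−1} F_n with m=15, n=11: F_{26} = 610·144 + 377·89 = 87840 + 33553 = 121393.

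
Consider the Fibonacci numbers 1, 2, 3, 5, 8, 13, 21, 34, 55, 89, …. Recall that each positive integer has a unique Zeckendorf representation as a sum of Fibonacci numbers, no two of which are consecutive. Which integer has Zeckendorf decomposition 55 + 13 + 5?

73

55 + 13 + 5 = 73.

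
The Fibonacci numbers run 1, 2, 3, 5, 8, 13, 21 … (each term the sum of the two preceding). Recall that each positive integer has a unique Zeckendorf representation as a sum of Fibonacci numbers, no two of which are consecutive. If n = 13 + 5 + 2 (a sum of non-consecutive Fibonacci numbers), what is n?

20

13 + 5 + 2 = 20.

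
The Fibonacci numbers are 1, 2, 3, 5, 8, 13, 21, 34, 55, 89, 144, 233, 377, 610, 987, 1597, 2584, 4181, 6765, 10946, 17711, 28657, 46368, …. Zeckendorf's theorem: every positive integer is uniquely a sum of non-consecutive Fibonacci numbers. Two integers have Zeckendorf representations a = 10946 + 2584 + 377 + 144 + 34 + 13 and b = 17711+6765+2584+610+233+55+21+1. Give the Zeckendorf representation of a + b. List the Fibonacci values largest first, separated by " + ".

The two numbers are 14098 and 27980, so their sum is 42078.
28657 ≤ 42078 < 46368, so take 28657; remainder 13421
10946 ≤ 13421 < 17711, so take 10946; remainder 2475
1597 ≤ 2475 < 2584, so take 1597; remainder 878
610 ≤ 878 < 987, so take 610; remainder 268
233 ≤ 268 < 377, so take 233; remainder 35
34 ≤ 35 < 55, so take 34; remainder 1
1 ≤ 1 < 2, so take 1; remainder 0

28657 + 10946 + 1597 + 610 + 233 + 34 + 1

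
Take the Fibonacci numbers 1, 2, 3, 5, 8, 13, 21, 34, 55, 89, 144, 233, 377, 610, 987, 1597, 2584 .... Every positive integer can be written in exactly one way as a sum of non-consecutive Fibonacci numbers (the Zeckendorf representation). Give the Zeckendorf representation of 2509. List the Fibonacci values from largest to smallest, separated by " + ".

1597 + 610 + 233 + 55 + 13 + 1

Greedy algorithm:
2509: greatest Fibonacci not exceeding it is 1597, leaving 912
912: greatest Fibonacci not exceeding it is 610, leaving 302
302: greatest Fibonacci not exceeding it is 233, leaving 69
69: greatest Fibonacci not exceeding it is 55, leaving 14
14: greatest Fibonacci not exceeding it is 13, leaving 1
1: greatest Fibonacci not exceeding it is 1, leaving 0
So 2509 = 1597 + 610 + 233 + 55 + 13 + 1, with no two terms consecutive in the sequence.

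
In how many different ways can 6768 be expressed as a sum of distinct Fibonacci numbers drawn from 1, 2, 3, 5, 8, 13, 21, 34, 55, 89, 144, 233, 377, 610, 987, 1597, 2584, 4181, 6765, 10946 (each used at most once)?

17

Each representation comes from the Zeckendorf form by replacing some F_k with F_{k−1} + F_{k−2} where possible.
6768 = 6765+3 = 6765+2+1 = 4181+2584+3 = 4181+2584+2+1 = 4181+1597+987+3 = … (12 more), for 17 in all.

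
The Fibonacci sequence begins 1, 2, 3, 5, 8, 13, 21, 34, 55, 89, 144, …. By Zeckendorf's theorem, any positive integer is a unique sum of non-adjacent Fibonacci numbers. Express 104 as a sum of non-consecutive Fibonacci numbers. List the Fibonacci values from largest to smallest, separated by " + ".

89 + 13 + 2

Greedily peel off the largest Fibonacci term at each step:
largest Fibonacci ≤ 104 is 89; 104 − 89 = 15
largest Fibonacci ≤ 15 is 13; 15 − 13 = 2
largest Fibonacci ≤ 2 is 2; 2 − 2 = 0
So 104 = 89 + 13 + 2, with no two terms consecutive in the sequence.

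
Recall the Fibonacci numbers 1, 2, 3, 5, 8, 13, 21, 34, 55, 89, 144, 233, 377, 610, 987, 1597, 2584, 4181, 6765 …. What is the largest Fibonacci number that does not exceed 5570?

4181 ≤ 5570 < 6765, so the largest Fibonacci number not exceeding 5570 is 4181.

4181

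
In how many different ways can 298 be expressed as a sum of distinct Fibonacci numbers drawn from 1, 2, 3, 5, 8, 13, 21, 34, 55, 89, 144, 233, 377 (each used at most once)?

Starting from the Zeckendorf form and repeatedly splitting a term F_k into F_{k−1} + F_{k−2} (when neither is already used) reaches every representation.
298 = 233+55+8+2 = 233+55+5+3+2 = 233+34+21+8+2 = 144+89+55+8+2 = 233+34+21+5+3+2 = … (5 more), for 10 in all.

10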